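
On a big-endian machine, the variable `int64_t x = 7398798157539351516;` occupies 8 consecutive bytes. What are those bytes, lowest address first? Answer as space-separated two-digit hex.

7398798157539351516 in hexadecimal, padded to 64 bits, is 0x66ADCFB948F29BDC.
Split into bytes (most-significant first): 66 AD CF B9 48 F2 9B DC.
In big-endian order the high byte comes first in memory.
So the memory order matches the most-significant-first order: 66 AD CF B9 48 F2 9B DC.

66 AD CF B9 48 F2 9B DC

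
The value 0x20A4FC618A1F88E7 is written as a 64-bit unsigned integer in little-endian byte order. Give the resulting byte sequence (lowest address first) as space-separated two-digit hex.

E7 88 1F 8A 61 FC A4 20

Split into bytes (most-significant first): 20 A4 FC 61 8A 1F 88 E7.
In little-endian order the low byte comes first in memory.
So at ascending addresses the bytes are E7 88 1F 8A 61 FC A4 20.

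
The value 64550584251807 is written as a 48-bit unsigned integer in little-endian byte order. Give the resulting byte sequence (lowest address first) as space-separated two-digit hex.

64550584251807 in hexadecimal, padded to 48 bits, is 0x3AB55AA4F59F.
Split into bytes (most-significant first): 3A B5 5A A4 F5 9F.
Little-endian stores the least-significant byte at the lowest address.
So at ascending addresses the bytes are 9F F5 A4 5A B5 3A.

9F F5 A4 5A B5 3A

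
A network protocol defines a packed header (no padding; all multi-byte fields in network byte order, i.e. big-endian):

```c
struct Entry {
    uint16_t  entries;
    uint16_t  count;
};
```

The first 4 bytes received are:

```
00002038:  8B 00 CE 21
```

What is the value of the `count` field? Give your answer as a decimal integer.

`count` follows `entries` (2 bytes), so it starts at byte offset 2 and occupies 2 bytes.
Bytes at offsets 2..3: CE 21.
In big-endian order the high byte comes first in memory.
The bytes are already most-significant first: 0xCE21.
0xCE21 = 52769.

52769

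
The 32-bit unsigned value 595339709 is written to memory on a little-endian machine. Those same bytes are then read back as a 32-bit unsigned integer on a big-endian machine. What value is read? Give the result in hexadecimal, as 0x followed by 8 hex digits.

0xBD297C23

595339709 in 32-bit hexadecimal is 0x237C29BD.
Stored little-endian, the bytes at ascending addresses are BD 29 7C 23.
Read back as big-endian, the last byte is least significant, giving 0xBD297C23.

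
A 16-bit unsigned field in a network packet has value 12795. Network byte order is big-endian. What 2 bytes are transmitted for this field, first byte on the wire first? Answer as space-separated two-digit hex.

12795 in hexadecimal, padded to 16 bits, is 0x31FB.
Split into bytes (most-significant first): 31 FB.
Big-endian: lowest address holds the most-significant byte.
So the memory order matches the most-significant-first order: 31 FB.

31 FB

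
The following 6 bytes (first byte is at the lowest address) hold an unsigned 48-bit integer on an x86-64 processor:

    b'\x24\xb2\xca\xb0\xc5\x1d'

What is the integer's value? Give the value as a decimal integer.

In little-endian order the low byte comes first in memory.
Reassemble most-significant byte first: 1D C5 B0 CA B2 24 → 0x1DC5B0CAB224.
0x1DC5B0CAB224 = 32734911836708.

32734911836708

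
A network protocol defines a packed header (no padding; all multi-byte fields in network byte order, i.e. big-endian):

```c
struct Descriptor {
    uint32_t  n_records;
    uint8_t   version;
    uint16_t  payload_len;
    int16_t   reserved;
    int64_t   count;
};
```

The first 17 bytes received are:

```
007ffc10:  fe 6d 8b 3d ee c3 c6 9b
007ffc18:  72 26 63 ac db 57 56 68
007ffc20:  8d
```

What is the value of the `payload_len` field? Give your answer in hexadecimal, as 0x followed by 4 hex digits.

0xC3C6

`payload_len` follows `n_records` (4 B), `version` (1 B), so it starts at offset 4 + 1 = 5 and occupies 2 bytes.
Bytes at offsets 5..6: C3 C6.
In big-endian order the high byte comes first in memory.
The bytes are already most-significant first: 0xC3C6.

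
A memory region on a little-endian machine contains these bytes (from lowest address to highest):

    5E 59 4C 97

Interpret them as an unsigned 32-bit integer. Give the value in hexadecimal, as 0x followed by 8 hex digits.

Little-endian: lowest address holds the least-significant byte.
Reassemble most-significant byte first: 97 4C 59 5E → 0x974C595E.

0x974C595E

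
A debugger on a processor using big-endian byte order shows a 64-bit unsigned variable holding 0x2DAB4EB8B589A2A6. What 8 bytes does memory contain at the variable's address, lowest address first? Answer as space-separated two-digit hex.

Split into bytes (most-significant first): 2D AB 4E B8 B5 89 A2 A6.
Big-endian stores the most-significant byte at the lowest address.
So the memory order matches the most-significant-first order: 2D AB 4E B8 B5 89 A2 A6.

2D AB 4E B8 B5 89 A2 A6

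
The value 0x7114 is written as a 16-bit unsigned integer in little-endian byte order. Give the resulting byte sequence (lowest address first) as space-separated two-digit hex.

14 71

Split into bytes (most-significant first): 71 14.
Little-endian stores the least-significant byte at the lowest address.
So at ascending addresses the bytes are 14 71.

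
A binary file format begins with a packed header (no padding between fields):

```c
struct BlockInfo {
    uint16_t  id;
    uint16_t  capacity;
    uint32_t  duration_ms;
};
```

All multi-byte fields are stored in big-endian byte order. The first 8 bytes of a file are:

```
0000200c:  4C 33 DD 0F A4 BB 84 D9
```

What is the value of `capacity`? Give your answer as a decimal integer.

56591

`capacity` follows `id` (2 bytes), so it starts at byte offset 2 and occupies 2 bytes.
Bytes at offsets 2..3: DD 0F.
Big-endian: lowest address holds the most-significant byte.
The bytes are already most-significant first: 0xDD0F.
0xDD0F = 56591.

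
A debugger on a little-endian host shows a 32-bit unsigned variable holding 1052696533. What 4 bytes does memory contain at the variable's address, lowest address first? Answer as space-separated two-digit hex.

1052696533 in hexadecimal, padded to 32 bits, is 0x3EBEDFD5.
Split into bytes (most-significant first): 3E BE DF D5.
Little-endian: lowest address holds the least-significant byte.
So at ascending addresses the bytes are D5 DF BE 3E.

D5 DF BE 3E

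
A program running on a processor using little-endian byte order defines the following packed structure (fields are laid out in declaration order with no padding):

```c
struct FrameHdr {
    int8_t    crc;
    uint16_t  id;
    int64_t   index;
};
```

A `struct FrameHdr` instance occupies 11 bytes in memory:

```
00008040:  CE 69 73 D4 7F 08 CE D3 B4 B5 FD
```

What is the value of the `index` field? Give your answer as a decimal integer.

-165026989541392428

`index` follows `crc` (1 B), `id` (2 B), so it starts at offset 1 + 2 = 3 and occupies 8 bytes.
Bytes at offsets 3..10: D4 7F 08 CE D3 B4 B5 FD.
Little-endian: lowest address holds the least-significant byte.
Reassemble most-significant byte first: FD B5 B4 D3 CE 08 7F D4 → 0xFDB5B4D3CE087FD4.
Top bit is set, so as a signed 64-bit value this is 0xFDB5B4D3CE087FD4 − 2^64 = -165026989541392428.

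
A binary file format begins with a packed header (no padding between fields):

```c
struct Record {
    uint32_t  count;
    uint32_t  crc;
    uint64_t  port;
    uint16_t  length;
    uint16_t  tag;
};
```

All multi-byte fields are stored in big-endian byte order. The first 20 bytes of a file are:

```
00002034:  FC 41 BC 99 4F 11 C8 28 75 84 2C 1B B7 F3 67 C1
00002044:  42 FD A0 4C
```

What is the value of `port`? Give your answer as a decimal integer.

8467941696925296577

`port` follows `count` (4 B), `crc` (4 B), so it starts at offset 4 + 4 = 8 and occupies 8 bytes.
Bytes at offsets 8..15: 75 84 2C 1B B7 F3 67 C1.
In big-endian order the high byte comes first in memory.
The bytes are already most-significant first: 0x75842C1BB7F367C1.
0x75842C1BB7F367C1 = 8467941696925296577.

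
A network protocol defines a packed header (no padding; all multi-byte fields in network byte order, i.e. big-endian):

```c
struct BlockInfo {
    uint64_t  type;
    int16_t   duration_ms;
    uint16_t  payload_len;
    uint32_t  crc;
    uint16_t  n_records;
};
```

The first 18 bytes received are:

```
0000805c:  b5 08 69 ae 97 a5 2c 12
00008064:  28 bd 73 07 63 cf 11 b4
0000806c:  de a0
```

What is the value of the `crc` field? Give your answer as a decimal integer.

`crc` follows `type` (8 B), `duration_ms` (2 B), `payload_len` (2 B), so it starts at offset 8 + 2 + 2 = 12 and occupies 4 bytes.
Bytes at offsets 12..15: 63 CF 11 B4.
Big-endian: lowest address holds the most-significant byte.
The bytes are already most-significant first: 0x63CF11B4.
0x63CF11B4 = 1674514868.

1674514868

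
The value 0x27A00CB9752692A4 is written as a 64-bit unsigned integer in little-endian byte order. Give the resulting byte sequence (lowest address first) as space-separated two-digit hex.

A4 92 26 75 B9 0C A0 27

Split into bytes (most-significant first): 27 A0 0C B9 75 26 92 A4.
In little-endian order the low byte comes first in memory.
So at ascending addresses the bytes are A4 92 26 75 B9 0C A0 27.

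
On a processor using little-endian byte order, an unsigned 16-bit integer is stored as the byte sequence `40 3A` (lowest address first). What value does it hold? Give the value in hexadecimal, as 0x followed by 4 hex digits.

In little-endian order the low byte comes first in memory.
Reassemble most-significant byte first: 3A 40 → 0x3A40.

0x3A40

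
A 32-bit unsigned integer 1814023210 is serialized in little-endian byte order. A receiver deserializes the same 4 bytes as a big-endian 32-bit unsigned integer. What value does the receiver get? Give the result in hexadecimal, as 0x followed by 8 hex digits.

0x2ACC1F6C

1814023210 in 32-bit hexadecimal is 0x6C1FCC2A.
Stored little-endian, the bytes at ascending addresses are 2A CC 1F 6C.
Read back as big-endian, the last byte is least significant, giving 0x2ACC1F6C.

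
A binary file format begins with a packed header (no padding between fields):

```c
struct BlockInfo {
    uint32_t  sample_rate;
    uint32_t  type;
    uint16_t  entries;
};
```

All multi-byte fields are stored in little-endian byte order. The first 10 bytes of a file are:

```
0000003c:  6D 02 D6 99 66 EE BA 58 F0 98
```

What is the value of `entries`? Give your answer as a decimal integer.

`entries` follows `sample_rate` (4 B), `type` (4 B), so it starts at offset 4 + 4 = 8 and occupies 2 bytes.
Bytes at offsets 8..9: F0 98.
In little-endian order the low byte comes first in memory.
Reassemble most-significant byte first: 98 F0 → 0x98F0.
0x98F0 = 39152.

39152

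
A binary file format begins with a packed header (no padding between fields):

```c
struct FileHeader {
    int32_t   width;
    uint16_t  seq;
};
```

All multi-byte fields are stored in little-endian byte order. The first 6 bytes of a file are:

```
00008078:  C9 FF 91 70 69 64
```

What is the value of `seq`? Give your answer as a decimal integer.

`seq` follows `width` (4 bytes), so it starts at byte offset 4 and occupies 2 bytes.
Bytes at offsets 4..5: 69 64.
In little-endian order the low byte comes first in memory.
Reassemble most-significant byte first: 64 69 → 0x6469.
0x6469 = 25705.

25705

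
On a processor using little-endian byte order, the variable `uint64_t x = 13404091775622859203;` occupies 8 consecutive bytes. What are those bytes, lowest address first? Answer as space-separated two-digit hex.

C3 49 BC B6 73 E6 04 BA

13404091775622859203 in hexadecimal, padded to 64 bits, is 0xBA04E673B6BC49C3.
Split into bytes (most-significant first): BA 04 E6 73 B6 BC 49 C3.
In little-endian order the low byte comes first in memory.
So at ascending addresses the bytes are C3 49 BC B6 73 E6 04 BA.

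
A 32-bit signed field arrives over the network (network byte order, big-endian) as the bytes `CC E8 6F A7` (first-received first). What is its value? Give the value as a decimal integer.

-857182297

In big-endian order the high byte comes first in memory.
The bytes are already most-significant first: 0xCCE86FA7.
Top bit is set, so as a signed 32-bit value this is 0xCCE86FA7 − 2^32 = -857182297.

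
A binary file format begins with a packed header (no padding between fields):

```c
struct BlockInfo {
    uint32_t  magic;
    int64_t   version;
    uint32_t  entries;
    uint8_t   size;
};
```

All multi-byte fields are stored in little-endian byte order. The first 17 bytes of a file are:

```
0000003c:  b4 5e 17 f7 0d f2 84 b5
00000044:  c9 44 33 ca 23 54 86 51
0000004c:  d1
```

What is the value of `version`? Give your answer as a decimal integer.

`version` follows `magic` (4 bytes), so it starts at byte offset 4 and occupies 8 bytes.
Bytes at offsets 4..11: 0D F2 84 B5 C9 44 33 CA.
Little-endian stores the least-significant byte at the lowest address.
Reassemble most-significant byte first: CA 33 44 C9 B5 84 F2 0D → 0xCA3344C9B584F20D.
Top bit is set, so as a signed 64-bit value this is 0xCA3344C9B584F20D − 2^64 = -3876679221111361011.

-3876679221111361011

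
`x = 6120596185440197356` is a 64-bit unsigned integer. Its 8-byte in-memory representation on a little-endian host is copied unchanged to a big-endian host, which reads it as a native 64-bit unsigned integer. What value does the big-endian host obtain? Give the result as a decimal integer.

6120596185440197356 in 64-bit hexadecimal is 0x54F0B9CD66C61AEC.
Stored little-endian, the bytes at ascending addresses are EC 1A C6 66 CD B9 F0 54.
Read back as big-endian, the last byte is least significant, giving 0xEC1AC666CDB9F054.
0xEC1AC666CDB9F054 = 17013128687185948756.

17013128687185948756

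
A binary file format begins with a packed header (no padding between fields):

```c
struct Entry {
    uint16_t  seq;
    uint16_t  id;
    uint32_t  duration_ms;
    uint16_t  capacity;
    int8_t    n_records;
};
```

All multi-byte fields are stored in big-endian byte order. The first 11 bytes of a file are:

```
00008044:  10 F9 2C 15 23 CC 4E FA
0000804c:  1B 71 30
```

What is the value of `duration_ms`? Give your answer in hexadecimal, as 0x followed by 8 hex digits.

0x23CC4EFA

`duration_ms` follows `seq` (2 B), `id` (2 B), so it starts at offset 2 + 2 = 4 and occupies 4 bytes.
Bytes at offsets 4..7: 23 CC 4E FA.
In big-endian order the high byte comes first in memory.
The bytes are already most-significant first: 0x23CC4EFA.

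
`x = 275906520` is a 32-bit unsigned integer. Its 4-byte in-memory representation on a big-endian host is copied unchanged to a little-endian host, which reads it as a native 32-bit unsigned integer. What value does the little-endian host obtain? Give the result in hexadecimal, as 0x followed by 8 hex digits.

0xD8FF7110

275906520 in 32-bit hexadecimal is 0x1071FFD8.
Stored big-endian, the bytes at ascending addresses are 10 71 FF D8.
Read back as little-endian, the first byte is least significant, giving 0xD8FF7110.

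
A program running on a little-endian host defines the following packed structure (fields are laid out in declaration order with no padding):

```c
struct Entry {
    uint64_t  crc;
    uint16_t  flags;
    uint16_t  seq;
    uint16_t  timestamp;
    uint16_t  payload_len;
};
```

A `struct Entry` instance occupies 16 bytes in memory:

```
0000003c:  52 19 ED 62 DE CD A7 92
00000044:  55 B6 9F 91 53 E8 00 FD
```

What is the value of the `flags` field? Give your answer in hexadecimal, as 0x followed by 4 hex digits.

0xB655

`flags` follows `crc` (8 bytes), so it starts at byte offset 8 and occupies 2 bytes.
Bytes at offsets 8..9: 55 B6.
Little-endian stores the least-significant byte at the lowest address.
Reassemble most-significant byte first: B6 55 → 0xB655.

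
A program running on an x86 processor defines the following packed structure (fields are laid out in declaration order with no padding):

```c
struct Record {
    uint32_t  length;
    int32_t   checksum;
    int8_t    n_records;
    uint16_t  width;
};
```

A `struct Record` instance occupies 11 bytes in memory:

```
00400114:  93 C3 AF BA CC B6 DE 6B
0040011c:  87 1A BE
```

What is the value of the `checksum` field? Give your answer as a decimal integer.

1809757900

`checksum` follows `length` (4 bytes), so it starts at byte offset 4 and occupies 4 bytes.
Bytes at offsets 4..7: CC B6 DE 6B.
Little-endian stores the least-significant byte at the lowest address.
Reassemble most-significant byte first: 6B DE B6 CC → 0x6BDEB6CC.
0x6BDEB6CC = 1809757900.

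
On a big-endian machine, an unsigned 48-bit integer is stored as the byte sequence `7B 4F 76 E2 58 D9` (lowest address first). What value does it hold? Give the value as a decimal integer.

Big-endian: lowest address holds the most-significant byte.
The bytes are already most-significant first: 0x7B4F76E258D9.
0x7B4F76E258D9 = 135581227178201.

135581227178201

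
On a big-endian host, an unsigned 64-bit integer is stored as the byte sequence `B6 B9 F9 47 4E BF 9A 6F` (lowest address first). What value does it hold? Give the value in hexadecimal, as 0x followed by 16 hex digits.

Big-endian: lowest address holds the most-significant byte.
The bytes are already most-significant first: 0xB6B9F9474EBF9A6F.

0xB6B9F9474EBF9A6F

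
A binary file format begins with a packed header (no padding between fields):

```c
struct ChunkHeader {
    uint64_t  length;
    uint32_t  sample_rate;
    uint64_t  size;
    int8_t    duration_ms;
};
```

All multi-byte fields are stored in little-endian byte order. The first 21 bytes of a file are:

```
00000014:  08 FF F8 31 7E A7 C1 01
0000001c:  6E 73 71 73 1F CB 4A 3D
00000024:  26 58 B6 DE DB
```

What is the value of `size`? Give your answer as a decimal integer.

16048111243441654559

`size` follows `length` (8 B), `sample_rate` (4 B), so it starts at offset 8 + 4 = 12 and occupies 8 bytes.
Bytes at offsets 12..19: 1F CB 4A 3D 26 58 B6 DE.
Little-endian stores the least-significant byte at the lowest address.
Reassemble most-significant byte first: DE B6 58 26 3D 4A CB 1F → 0xDEB658263D4ACB1F.
0xDEB658263D4ACB1F = 16048111243441654559.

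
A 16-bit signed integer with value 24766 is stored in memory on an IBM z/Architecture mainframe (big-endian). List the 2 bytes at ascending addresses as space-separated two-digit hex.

60 BE

24766 in hexadecimal, padded to 16 bits, is 0x60BE.
Split into bytes (most-significant first): 60 BE.
Big-endian: lowest address holds the most-significant byte.
So the memory order matches the most-significant-first order: 60 BE.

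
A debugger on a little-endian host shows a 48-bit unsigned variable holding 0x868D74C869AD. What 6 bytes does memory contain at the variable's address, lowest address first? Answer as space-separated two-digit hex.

AD 69 C8 74 8D 86

Split into bytes (most-significant first): 86 8D 74 C8 69 AD.
In little-endian order the low byte comes first in memory.
So at ascending addresses the bytes are AD 69 C8 74 8D 86.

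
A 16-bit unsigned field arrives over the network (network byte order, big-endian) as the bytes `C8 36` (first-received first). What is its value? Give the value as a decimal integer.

51254

Big-endian: lowest address holds the most-significant byte.
The bytes are already most-significant first: 0xC836.
0xC836 = 51254.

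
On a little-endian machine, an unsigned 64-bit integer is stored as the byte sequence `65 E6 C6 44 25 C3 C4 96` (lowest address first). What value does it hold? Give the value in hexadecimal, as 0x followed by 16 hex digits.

0x96C4C32544C6E665

Little-endian stores the least-significant byte at the lowest address.
Reassemble most-significant byte first: 96 C4 C3 25 44 C6 E6 65 → 0x96C4C32544C6E665.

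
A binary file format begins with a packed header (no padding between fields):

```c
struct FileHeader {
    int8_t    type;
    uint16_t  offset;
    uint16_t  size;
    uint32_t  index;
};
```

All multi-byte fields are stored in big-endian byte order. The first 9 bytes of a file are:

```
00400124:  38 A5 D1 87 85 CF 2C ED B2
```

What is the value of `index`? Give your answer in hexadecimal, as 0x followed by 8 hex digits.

0xCF2CEDB2

`index` follows `type` (1 B), `offset` (2 B), `size` (2 B), so it starts at offset 1 + 2 + 2 = 5 and occupies 4 bytes.
Bytes at offsets 5..8: CF 2C ED B2.
Big-endian stores the most-significant byte at the lowest address.
The bytes are already most-significant first: 0xCF2CEDB2.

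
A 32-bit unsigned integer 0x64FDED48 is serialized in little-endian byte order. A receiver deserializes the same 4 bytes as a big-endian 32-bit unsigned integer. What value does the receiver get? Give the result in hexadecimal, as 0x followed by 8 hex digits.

Stored little-endian, the bytes at ascending addresses are 48 ED FD 64.
Read back as big-endian, the last byte is least significant, giving 0x48EDFD64.

0x48EDFD64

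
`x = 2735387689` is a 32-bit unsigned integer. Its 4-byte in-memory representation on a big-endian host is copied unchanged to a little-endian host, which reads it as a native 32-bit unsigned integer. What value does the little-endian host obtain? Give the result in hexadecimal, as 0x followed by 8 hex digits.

0x29B40AA3

2735387689 in 32-bit hexadecimal is 0xA30AB429.
Stored big-endian, the bytes at ascending addresses are A3 0A B4 29.
Read back as little-endian, the first byte is least significant, giving 0x29B40AA3.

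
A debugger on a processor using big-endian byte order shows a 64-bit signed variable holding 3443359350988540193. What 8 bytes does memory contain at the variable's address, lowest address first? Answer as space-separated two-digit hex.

3443359350988540193 in hexadecimal, padded to 64 bits, is 0x2FC9451605B10921.
Split into bytes (most-significant first): 2F C9 45 16 05 B1 09 21.
In big-endian order the high byte comes first in memory.
So the memory order matches the most-significant-first order: 2F C9 45 16 05 B1 09 21.

2F C9 45 16 05 B1 09 21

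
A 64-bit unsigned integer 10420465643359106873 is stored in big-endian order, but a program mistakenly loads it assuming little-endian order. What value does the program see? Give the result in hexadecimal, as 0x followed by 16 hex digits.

0x39F794EA4AEE9C90

10420465643359106873 in 64-bit hexadecimal is 0x909CEE4AEA94F739.
Stored big-endian, the bytes at ascending addresses are 90 9C EE 4A EA 94 F7 39.
Read back as little-endian, the first byte is least significant, giving 0x39F794EA4AEE9C90.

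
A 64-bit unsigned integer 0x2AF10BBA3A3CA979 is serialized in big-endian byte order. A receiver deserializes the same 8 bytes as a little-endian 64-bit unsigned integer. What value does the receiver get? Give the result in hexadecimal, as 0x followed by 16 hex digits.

Stored big-endian, the bytes at ascending addresses are 2A F1 0B BA 3A 3C A9 79.
Read back as little-endian, the first byte is least significant, giving 0x79A93C3ABA0BF12A.

0x79A93C3ABA0BF12A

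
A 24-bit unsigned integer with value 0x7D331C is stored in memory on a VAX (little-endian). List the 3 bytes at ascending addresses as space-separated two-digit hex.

1C 33 7D

Split into bytes (most-significant first): 7D 33 1C.
Little-endian stores the least-significant byte at the lowest address.
So at ascending addresses the bytes are 1C 33 7D.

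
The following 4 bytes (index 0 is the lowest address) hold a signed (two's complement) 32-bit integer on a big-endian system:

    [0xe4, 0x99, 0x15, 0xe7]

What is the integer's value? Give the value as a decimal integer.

In big-endian order the high byte comes first in memory.
The bytes are already most-significant first: 0xE49915E7.
Top bit is set, so as a signed 32-bit value this is 0xE49915E7 − 2^32 = -459729433.

-459729433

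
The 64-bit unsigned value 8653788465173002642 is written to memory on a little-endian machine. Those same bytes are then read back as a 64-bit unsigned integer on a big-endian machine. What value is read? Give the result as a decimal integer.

10554469833501448312

8653788465173002642 in 64-bit hexadecimal is 0x78186EC264027992.
Stored little-endian, the bytes at ascending addresses are 92 79 02 64 C2 6E 18 78.
Read back as big-endian, the last byte is least significant, giving 0x92790264C26E1878.
0x92790264C26E1878 = 10554469833501448312.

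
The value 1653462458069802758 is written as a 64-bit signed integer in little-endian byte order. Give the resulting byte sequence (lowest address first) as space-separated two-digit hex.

1653462458069802758 in hexadecimal, padded to 64 bits, is 0x16F247585EB1DF06.
Split into bytes (most-significant first): 16 F2 47 58 5E B1 DF 06.
In little-endian order the low byte comes first in memory.
So at ascending addresses the bytes are 06 DF B1 5E 58 47 F2 16.

06 DF B1 5E 58 47 F2 16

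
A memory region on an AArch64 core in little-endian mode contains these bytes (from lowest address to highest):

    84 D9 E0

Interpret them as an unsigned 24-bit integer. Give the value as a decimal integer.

14735748

In little-endian order the low byte comes first in memory.
Reassemble most-significant byte first: E0 D9 84 → 0xE0D984.
0xE0D984 = 14735748.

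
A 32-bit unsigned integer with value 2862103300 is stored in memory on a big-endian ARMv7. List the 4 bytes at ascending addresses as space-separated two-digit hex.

2862103300 in hexadecimal, padded to 32 bits, is 0xAA983B04.
Split into bytes (most-significant first): AA 98 3B 04.
Big-endian stores the most-significant byte at the lowest address.
So the memory order matches the most-significant-first order: AA 98 3B 04.

AA 98 3B 04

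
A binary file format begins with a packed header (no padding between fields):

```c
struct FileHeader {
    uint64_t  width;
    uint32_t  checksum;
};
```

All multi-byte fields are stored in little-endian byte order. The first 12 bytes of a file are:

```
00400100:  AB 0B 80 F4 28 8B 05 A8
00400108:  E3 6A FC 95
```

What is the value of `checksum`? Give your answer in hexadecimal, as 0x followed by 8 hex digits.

0x95FC6AE3

`checksum` follows `width` (8 bytes), so it starts at byte offset 8 and occupies 4 bytes.
Bytes at offsets 8..11: E3 6A FC 95.
In little-endian order the low byte comes first in memory.
Reassemble most-significant byte first: 95 FC 6A E3 → 0x95FC6AE3.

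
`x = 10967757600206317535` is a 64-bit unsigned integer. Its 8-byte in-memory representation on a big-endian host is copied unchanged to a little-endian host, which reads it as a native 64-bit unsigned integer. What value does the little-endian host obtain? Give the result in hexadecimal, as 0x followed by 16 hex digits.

10967757600206317535 in 64-bit hexadecimal is 0x98354D6D7EE367DF.
Stored big-endian, the bytes at ascending addresses are 98 35 4D 6D 7E E3 67 DF.
Read back as little-endian, the first byte is least significant, giving 0xDF67E37E6D4D3598.

0xDF67E37E6D4D3598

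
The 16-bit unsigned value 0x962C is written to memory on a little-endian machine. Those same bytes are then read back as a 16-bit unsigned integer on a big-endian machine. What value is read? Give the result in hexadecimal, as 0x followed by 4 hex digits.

Stored little-endian, the bytes at ascending addresses are 2C 96.
Read back as big-endian, the last byte is least significant, giving 0x2C96.

0x2C96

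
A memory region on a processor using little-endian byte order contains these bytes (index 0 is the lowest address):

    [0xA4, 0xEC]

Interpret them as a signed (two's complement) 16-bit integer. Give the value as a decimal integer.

Little-endian: lowest address holds the least-significant byte.
Reassemble most-significant byte first: EC A4 → 0xECA4.
Top bit is set, so as a signed 16-bit value this is 0xECA4 − 2^16 = -4956.

-4956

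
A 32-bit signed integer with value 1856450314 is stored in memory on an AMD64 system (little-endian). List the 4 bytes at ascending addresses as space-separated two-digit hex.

1856450314 in hexadecimal, padded to 32 bits, is 0x6EA72F0A.
Split into bytes (most-significant first): 6E A7 2F 0A.
Little-endian: lowest address holds the least-significant byte.
So at ascending addresses the bytes are 0A 2F A7 6E.

0A 2F A7 6E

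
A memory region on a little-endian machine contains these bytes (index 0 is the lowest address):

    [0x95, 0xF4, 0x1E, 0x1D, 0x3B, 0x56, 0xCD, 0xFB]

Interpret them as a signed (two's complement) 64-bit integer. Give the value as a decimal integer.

Little-endian: lowest address holds the least-significant byte.
Reassemble most-significant byte first: FB CD 56 3B 1D 1E F4 95 → 0xFBCD563B1D1EF495.
Top bit is set, so as a signed 64-bit value this is 0xFBCD563B1D1EF495 − 2^64 = -302490788072328043.

-302490788072328043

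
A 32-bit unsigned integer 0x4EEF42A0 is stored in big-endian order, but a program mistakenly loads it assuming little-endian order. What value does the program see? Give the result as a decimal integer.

Stored big-endian, the bytes at ascending addresses are 4E EF 42 A0.
Read back as little-endian, the first byte is least significant, giving 0xA042EF4E.
0xA042EF4E = 2688741198.

2688741198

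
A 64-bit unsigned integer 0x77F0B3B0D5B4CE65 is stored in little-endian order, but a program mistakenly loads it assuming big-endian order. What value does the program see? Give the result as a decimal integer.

Stored little-endian, the bytes at ascending addresses are 65 CE B4 D5 B0 B3 F0 77.
Read back as big-endian, the last byte is least significant, giving 0x65CEB4D5B0B3F077.
0x65CEB4D5B0B3F077 = 7335999672918732919.

7335999672918732919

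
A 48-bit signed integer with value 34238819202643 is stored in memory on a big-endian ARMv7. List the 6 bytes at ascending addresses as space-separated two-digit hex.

1F 23 D8 A7 F6 53

34238819202643 in hexadecimal, padded to 48 bits, is 0x1F23D8A7F653.
Split into bytes (most-significant first): 1F 23 D8 A7 F6 53.
In big-endian order the high byte comes first in memory.
So the memory order matches the most-significant-first order: 1F 23 D8 A7 F6 53.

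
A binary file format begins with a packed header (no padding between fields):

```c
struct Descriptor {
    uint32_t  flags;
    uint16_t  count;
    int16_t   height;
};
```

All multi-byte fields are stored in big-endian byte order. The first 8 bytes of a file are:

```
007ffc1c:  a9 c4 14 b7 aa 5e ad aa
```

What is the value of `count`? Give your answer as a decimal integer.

`count` follows `flags` (4 bytes), so it starts at byte offset 4 and occupies 2 bytes.
Bytes at offsets 4..5: AA 5E.
Big-endian stores the most-significant byte at the lowest address.
The bytes are already most-significant first: 0xAA5E.
0xAA5E = 43614.

43614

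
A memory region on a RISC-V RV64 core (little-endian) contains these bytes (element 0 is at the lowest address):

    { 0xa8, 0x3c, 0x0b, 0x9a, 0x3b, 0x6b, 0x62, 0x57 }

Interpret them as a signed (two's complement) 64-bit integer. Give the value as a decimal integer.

In little-endian order the low byte comes first in memory.
Reassemble most-significant byte first: 57 62 6B 3B 9A 0B 3C A8 → 0x57626B3B9A0B3CA8.
0x57626B3B9A0B3CA8 = 6296713132749044904.

6296713132749044904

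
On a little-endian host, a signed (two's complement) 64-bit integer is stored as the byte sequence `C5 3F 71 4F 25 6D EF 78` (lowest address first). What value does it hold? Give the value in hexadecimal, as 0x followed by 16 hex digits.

0x78EF6D254F713FC5

Little-endian stores the least-significant byte at the lowest address.
Reassemble most-significant byte first: 78 EF 6D 25 4F 71 3F C5 → 0x78EF6D254F713FC5.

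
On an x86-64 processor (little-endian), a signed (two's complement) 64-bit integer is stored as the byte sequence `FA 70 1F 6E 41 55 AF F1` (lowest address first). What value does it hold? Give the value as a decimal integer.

-1031512050135764742

In little-endian order the low byte comes first in memory.
Reassemble most-significant byte first: F1 AF 55 41 6E 1F 70 FA → 0xF1AF55416E1F70FA.
Top bit is set, so as a signed 64-bit value this is 0xF1AF55416E1F70FA − 2^64 = -1031512050135764742.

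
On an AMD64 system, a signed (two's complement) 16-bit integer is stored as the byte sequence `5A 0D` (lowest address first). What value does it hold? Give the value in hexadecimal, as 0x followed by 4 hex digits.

0x0D5A

In little-endian order the low byte comes first in memory.
Reassemble most-significant byte first: 0D 5A → 0x0D5A.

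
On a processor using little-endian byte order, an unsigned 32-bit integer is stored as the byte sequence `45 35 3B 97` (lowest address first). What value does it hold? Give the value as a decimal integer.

2537239877

Little-endian stores the least-significant byte at the lowest address.
Reassemble most-significant byte first: 97 3B 35 45 → 0x973B3545.
0x973B3545 = 2537239877.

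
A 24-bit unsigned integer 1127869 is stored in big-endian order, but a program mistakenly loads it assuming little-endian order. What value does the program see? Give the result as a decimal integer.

1127869 in 24-bit hexadecimal is 0x1135BD.
Stored big-endian, the bytes at ascending addresses are 11 35 BD.
Read back as little-endian, the first byte is least significant, giving 0xBD3511.
0xBD3511 = 12399889.

12399889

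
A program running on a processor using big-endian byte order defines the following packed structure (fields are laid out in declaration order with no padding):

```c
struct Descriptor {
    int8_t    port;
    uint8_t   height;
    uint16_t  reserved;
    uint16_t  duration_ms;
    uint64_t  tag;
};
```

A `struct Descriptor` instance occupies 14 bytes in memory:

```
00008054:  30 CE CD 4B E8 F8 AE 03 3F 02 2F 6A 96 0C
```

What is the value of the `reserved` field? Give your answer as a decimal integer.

52555

`reserved` follows `port` (1 B), `height` (1 B), so it starts at offset 1 + 1 = 2 and occupies 2 bytes.
Bytes at offsets 2..3: CD 4B.
Big-endian stores the most-significant byte at the lowest address.
The bytes are already most-significant first: 0xCD4B.
0xCD4B = 52555.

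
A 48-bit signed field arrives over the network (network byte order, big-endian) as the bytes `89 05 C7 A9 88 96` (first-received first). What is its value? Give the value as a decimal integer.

-130817059092330

Big-endian: lowest address holds the most-significant byte.
The bytes are already most-significant first: 0x8905C7A98896.
Top bit is set, so as a signed 48-bit value this is 0x8905C7A98896 − 2^48 = -130817059092330.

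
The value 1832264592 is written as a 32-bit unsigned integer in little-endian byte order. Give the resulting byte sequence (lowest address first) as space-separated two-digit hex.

90 23 36 6D

1832264592 in hexadecimal, padded to 32 bits, is 0x6D362390.
Split into bytes (most-significant first): 6D 36 23 90.
Little-endian stores the least-significant byte at the lowest address.
So at ascending addresses the bytes are 90 23 36 6D.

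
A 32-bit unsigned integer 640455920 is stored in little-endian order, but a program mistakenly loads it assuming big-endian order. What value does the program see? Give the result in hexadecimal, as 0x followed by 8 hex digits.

0xF0942C26

640455920 in 32-bit hexadecimal is 0x262C94F0.
Stored little-endian, the bytes at ascending addresses are F0 94 2C 26.
Read back as big-endian, the last byte is least significant, giving 0xF0942C26.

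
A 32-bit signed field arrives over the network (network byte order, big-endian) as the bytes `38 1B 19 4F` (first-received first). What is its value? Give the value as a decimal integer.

In big-endian order the high byte comes first in memory.
The bytes are already most-significant first: 0x381B194F.
0x381B194F = 941300047.

941300047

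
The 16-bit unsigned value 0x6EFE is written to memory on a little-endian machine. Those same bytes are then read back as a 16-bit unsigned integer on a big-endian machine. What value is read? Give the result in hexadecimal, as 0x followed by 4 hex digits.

Stored little-endian, the bytes at ascending addresses are FE 6E.
Read back as big-endian, the last byte is least significant, giving 0xFE6E.

0xFE6E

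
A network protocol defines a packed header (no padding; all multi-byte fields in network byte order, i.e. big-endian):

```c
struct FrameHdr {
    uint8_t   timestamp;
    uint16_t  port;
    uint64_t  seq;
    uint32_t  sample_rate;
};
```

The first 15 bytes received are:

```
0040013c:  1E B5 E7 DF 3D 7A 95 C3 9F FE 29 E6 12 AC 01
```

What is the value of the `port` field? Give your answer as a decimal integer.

`port` follows `timestamp` (1 byte), so it starts at byte offset 1 and occupies 2 bytes.
Bytes at offsets 1..2: B5 E7.
Big-endian: lowest address holds the most-significant byte.
The bytes are already most-significant first: 0xB5E7.
0xB5E7 = 46567.

46567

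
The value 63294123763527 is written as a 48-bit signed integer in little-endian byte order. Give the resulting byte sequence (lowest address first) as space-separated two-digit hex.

63294123763527 in hexadecimal, padded to 48 bits, is 0x3990CFC36747.
Split into bytes (most-significant first): 39 90 CF C3 67 47.
In little-endian order the low byte comes first in memory.
So at ascending addresses the bytes are 47 67 C3 CF 90 39.

47 67 C3 CF 90 39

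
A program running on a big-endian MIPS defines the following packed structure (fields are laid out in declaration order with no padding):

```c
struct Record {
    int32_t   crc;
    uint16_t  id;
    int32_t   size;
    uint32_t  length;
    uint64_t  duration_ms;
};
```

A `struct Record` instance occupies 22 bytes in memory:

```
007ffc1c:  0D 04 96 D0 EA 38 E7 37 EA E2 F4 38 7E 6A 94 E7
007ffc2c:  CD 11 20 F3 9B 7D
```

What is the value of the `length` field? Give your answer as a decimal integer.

4097343082

`length` follows `crc` (4 B), `id` (2 B), `size` (4 B), so it starts at offset 4 + 2 + 4 = 10 and occupies 4 bytes.
Bytes at offsets 10..13: F4 38 7E 6A.
In big-endian order the high byte comes first in memory.
The bytes are already most-significant first: 0xF4387E6A.
0xF4387E6A = 4097343082.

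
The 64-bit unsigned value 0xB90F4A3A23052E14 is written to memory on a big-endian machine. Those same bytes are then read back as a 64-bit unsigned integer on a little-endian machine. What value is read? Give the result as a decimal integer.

1454105378547175353

Stored big-endian, the bytes at ascending addresses are B9 0F 4A 3A 23 05 2E 14.
Read back as little-endian, the first byte is least significant, giving 0x142E05233A4A0FB9.
0x142E05233A4A0FB9 = 1454105378547175353.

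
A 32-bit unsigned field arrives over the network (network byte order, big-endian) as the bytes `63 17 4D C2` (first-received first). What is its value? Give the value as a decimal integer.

1662471618

Big-endian: lowest address holds the most-significant byte.
The bytes are already most-significant first: 0x63174DC2.
0x63174DC2 = 1662471618.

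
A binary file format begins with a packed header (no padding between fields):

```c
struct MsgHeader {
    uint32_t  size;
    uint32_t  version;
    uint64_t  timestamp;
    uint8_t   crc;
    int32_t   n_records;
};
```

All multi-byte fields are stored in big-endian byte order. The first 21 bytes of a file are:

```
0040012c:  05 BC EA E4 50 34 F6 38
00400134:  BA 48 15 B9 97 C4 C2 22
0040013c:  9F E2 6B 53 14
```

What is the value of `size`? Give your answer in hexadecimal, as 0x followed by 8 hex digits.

`size` is the first field, at byte offset 0, occupying 4 bytes.
Bytes at offsets 0..3: 05 BC EA E4.
Big-endian: lowest address holds the most-significant byte.
The bytes are already most-significant first: 0x05BCEAE4.

0x05BCEAE4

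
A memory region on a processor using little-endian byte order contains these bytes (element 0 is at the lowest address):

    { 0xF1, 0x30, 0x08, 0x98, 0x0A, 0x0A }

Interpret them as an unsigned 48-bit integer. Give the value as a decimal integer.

11040616624369

Little-endian stores the least-significant byte at the lowest address.
Reassemble most-significant byte first: 0A 0A 98 08 30 F1 → 0x0A0A980830F1.
0x0A0A980830F1 = 11040616624369.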